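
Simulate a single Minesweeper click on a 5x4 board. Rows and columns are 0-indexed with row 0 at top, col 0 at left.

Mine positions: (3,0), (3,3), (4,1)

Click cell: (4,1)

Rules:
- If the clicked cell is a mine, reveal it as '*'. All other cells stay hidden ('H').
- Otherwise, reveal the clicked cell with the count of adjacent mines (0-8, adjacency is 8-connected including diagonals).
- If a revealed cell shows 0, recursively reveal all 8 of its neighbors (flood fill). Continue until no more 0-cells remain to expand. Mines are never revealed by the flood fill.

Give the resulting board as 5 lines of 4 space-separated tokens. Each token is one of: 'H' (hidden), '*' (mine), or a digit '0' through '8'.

H H H H
H H H H
H H H H
H H H H
H * H H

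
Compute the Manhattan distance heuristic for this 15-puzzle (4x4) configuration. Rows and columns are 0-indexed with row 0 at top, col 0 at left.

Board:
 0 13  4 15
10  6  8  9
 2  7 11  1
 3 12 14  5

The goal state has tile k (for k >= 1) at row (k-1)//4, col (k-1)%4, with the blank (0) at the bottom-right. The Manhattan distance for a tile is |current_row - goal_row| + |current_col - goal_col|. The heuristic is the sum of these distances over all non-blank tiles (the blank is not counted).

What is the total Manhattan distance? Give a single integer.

Answer: 40

Derivation:
Tile 13: at (0,1), goal (3,0), distance |0-3|+|1-0| = 4
Tile 4: at (0,2), goal (0,3), distance |0-0|+|2-3| = 1
Tile 15: at (0,3), goal (3,2), distance |0-3|+|3-2| = 4
Tile 10: at (1,0), goal (2,1), distance |1-2|+|0-1| = 2
Tile 6: at (1,1), goal (1,1), distance |1-1|+|1-1| = 0
Tile 8: at (1,2), goal (1,3), distance |1-1|+|2-3| = 1
Tile 9: at (1,3), goal (2,0), distance |1-2|+|3-0| = 4
Tile 2: at (2,0), goal (0,1), distance |2-0|+|0-1| = 3
Tile 7: at (2,1), goal (1,2), distance |2-1|+|1-2| = 2
Tile 11: at (2,2), goal (2,2), distance |2-2|+|2-2| = 0
Tile 1: at (2,3), goal (0,0), distance |2-0|+|3-0| = 5
Tile 3: at (3,0), goal (0,2), distance |3-0|+|0-2| = 5
Tile 12: at (3,1), goal (2,3), distance |3-2|+|1-3| = 3
Tile 14: at (3,2), goal (3,1), distance |3-3|+|2-1| = 1
Tile 5: at (3,3), goal (1,0), distance |3-1|+|3-0| = 5
Sum: 4 + 1 + 4 + 2 + 0 + 1 + 4 + 3 + 2 + 0 + 5 + 5 + 3 + 1 + 5 = 40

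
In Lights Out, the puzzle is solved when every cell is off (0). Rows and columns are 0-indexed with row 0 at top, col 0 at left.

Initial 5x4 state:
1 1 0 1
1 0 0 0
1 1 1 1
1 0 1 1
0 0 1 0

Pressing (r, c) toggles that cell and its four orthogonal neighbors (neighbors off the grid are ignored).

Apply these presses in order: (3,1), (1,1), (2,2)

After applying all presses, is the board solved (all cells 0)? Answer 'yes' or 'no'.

Answer: no

Derivation:
After press 1 at (3,1):
1 1 0 1
1 0 0 0
1 0 1 1
0 1 0 1
0 1 1 0

After press 2 at (1,1):
1 0 0 1
0 1 1 0
1 1 1 1
0 1 0 1
0 1 1 0

After press 3 at (2,2):
1 0 0 1
0 1 0 0
1 0 0 0
0 1 1 1
0 1 1 0

Lights still on: 9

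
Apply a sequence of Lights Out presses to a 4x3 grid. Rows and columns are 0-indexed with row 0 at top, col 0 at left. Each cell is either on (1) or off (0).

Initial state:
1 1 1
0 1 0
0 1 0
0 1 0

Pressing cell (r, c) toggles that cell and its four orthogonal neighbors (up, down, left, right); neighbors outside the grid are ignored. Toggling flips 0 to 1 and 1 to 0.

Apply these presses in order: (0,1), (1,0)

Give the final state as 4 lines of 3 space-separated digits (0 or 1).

After press 1 at (0,1):
0 0 0
0 0 0
0 1 0
0 1 0

After press 2 at (1,0):
1 0 0
1 1 0
1 1 0
0 1 0

Answer: 1 0 0
1 1 0
1 1 0
0 1 0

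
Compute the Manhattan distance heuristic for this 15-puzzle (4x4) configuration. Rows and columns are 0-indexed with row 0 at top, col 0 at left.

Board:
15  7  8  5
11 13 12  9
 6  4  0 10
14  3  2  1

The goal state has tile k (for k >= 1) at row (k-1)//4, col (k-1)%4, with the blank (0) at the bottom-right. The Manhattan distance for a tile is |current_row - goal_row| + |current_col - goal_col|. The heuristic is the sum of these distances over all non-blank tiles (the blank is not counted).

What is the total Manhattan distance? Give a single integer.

Tile 15: (0,0)->(3,2) = 5
Tile 7: (0,1)->(1,2) = 2
Tile 8: (0,2)->(1,3) = 2
Tile 5: (0,3)->(1,0) = 4
Tile 11: (1,0)->(2,2) = 3
Tile 13: (1,1)->(3,0) = 3
Tile 12: (1,2)->(2,3) = 2
Tile 9: (1,3)->(2,0) = 4
Tile 6: (2,0)->(1,1) = 2
Tile 4: (2,1)->(0,3) = 4
Tile 10: (2,3)->(2,1) = 2
Tile 14: (3,0)->(3,1) = 1
Tile 3: (3,1)->(0,2) = 4
Tile 2: (3,2)->(0,1) = 4
Tile 1: (3,3)->(0,0) = 6
Sum: 5 + 2 + 2 + 4 + 3 + 3 + 2 + 4 + 2 + 4 + 2 + 1 + 4 + 4 + 6 = 48

Answer: 48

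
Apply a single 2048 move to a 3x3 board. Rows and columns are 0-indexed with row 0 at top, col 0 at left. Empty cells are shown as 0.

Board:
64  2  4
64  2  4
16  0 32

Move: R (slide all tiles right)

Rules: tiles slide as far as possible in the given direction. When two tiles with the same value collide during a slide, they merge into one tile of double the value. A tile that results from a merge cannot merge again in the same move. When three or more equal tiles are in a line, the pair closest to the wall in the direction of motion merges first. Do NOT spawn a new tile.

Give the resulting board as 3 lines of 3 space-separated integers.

Slide right:
row 0: [64, 2, 4] -> [64, 2, 4]
row 1: [64, 2, 4] -> [64, 2, 4]
row 2: [16, 0, 32] -> [0, 16, 32]

Answer: 64  2  4
64  2  4
 0 16 32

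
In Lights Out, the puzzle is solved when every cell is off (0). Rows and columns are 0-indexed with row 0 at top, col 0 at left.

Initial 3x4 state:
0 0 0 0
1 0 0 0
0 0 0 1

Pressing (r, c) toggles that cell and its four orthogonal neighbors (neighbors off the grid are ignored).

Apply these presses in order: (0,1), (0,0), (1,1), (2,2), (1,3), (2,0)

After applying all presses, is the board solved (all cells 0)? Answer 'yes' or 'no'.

Answer: no

Derivation:
After press 1 at (0,1):
1 1 1 0
1 1 0 0
0 0 0 1

After press 2 at (0,0):
0 0 1 0
0 1 0 0
0 0 0 1

After press 3 at (1,1):
0 1 1 0
1 0 1 0
0 1 0 1

After press 4 at (2,2):
0 1 1 0
1 0 0 0
0 0 1 0

After press 5 at (1,3):
0 1 1 1
1 0 1 1
0 0 1 1

After press 6 at (2,0):
0 1 1 1
0 0 1 1
1 1 1 1

Lights still on: 9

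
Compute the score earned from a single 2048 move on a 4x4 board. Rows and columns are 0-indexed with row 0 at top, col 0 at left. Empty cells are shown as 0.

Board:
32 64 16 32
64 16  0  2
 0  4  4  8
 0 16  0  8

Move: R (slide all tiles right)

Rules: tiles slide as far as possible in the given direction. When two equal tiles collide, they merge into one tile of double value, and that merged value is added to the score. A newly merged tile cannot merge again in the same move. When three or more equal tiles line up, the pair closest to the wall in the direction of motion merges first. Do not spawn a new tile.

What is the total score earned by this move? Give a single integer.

Slide right:
row 0: [32, 64, 16, 32] -> [32, 64, 16, 32]  score +0 (running 0)
row 1: [64, 16, 0, 2] -> [0, 64, 16, 2]  score +0 (running 0)
row 2: [0, 4, 4, 8] -> [0, 0, 8, 8]  score +8 (running 8)
row 3: [0, 16, 0, 8] -> [0, 0, 16, 8]  score +0 (running 8)
Board after move:
32 64 16 32
 0 64 16  2
 0  0  8  8
 0  0 16  8

Answer: 8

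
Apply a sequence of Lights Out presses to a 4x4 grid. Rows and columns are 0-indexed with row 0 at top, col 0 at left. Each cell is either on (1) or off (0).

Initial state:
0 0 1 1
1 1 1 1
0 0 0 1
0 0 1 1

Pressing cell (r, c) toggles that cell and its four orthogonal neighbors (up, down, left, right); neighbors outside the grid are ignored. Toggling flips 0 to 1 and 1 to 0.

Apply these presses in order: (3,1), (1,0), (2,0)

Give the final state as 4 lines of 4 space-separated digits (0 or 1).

After press 1 at (3,1):
0 0 1 1
1 1 1 1
0 1 0 1
1 1 0 1

After press 2 at (1,0):
1 0 1 1
0 0 1 1
1 1 0 1
1 1 0 1

After press 3 at (2,0):
1 0 1 1
1 0 1 1
0 0 0 1
0 1 0 1

Answer: 1 0 1 1
1 0 1 1
0 0 0 1
0 1 0 1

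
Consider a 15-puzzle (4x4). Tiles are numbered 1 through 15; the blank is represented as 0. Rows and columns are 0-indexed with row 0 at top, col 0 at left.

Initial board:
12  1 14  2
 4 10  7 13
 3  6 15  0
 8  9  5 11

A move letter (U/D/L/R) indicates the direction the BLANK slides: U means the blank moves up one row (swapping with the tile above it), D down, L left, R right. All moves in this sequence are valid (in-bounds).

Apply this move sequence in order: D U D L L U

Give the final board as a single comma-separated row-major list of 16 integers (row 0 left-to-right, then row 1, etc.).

Answer: 12, 1, 14, 2, 4, 10, 7, 13, 3, 0, 15, 11, 8, 6, 9, 5

Derivation:
After move 1 (D):
12  1 14  2
 4 10  7 13
 3  6 15 11
 8  9  5  0

After move 2 (U):
12  1 14  2
 4 10  7 13
 3  6 15  0
 8  9  5 11

After move 3 (D):
12  1 14  2
 4 10  7 13
 3  6 15 11
 8  9  5  0

After move 4 (L):
12  1 14  2
 4 10  7 13
 3  6 15 11
 8  9  0  5

After move 5 (L):
12  1 14  2
 4 10  7 13
 3  6 15 11
 8  0  9  5

After move 6 (U):
12  1 14  2
 4 10  7 13
 3  0 15 11
 8  6  9  5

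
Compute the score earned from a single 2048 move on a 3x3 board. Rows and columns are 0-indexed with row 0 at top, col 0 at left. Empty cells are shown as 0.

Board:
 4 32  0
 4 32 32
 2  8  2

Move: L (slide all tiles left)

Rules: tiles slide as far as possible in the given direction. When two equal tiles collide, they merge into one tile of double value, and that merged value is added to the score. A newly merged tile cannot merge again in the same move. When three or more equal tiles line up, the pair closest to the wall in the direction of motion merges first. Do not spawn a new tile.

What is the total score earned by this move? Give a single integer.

Answer: 64

Derivation:
Slide left:
row 0: [4, 32, 0] -> [4, 32, 0]  score +0 (running 0)
row 1: [4, 32, 32] -> [4, 64, 0]  score +64 (running 64)
row 2: [2, 8, 2] -> [2, 8, 2]  score +0 (running 64)
Board after move:
 4 32  0
 4 64  0
 2  8  2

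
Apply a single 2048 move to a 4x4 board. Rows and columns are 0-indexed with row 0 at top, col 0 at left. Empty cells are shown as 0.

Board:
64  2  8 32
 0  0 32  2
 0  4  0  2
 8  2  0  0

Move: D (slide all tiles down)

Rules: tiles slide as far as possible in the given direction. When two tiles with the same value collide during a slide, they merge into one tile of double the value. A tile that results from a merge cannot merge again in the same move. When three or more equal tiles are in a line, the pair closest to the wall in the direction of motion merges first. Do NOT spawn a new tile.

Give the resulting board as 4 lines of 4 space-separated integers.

Slide down:
col 0: [64, 0, 0, 8] -> [0, 0, 64, 8]
col 1: [2, 0, 4, 2] -> [0, 2, 4, 2]
col 2: [8, 32, 0, 0] -> [0, 0, 8, 32]
col 3: [32, 2, 2, 0] -> [0, 0, 32, 4]

Answer:  0  0  0  0
 0  2  0  0
64  4  8 32
 8  2 32  4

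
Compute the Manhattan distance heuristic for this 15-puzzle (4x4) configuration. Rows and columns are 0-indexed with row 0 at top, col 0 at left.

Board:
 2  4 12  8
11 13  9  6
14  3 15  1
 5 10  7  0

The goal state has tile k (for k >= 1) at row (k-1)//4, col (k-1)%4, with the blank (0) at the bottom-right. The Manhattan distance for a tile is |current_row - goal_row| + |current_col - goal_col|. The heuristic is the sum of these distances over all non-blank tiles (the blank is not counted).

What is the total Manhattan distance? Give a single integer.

Answer: 34

Derivation:
Tile 2: (0,0)->(0,1) = 1
Tile 4: (0,1)->(0,3) = 2
Tile 12: (0,2)->(2,3) = 3
Tile 8: (0,3)->(1,3) = 1
Tile 11: (1,0)->(2,2) = 3
Tile 13: (1,1)->(3,0) = 3
Tile 9: (1,2)->(2,0) = 3
Tile 6: (1,3)->(1,1) = 2
Tile 14: (2,0)->(3,1) = 2
Tile 3: (2,1)->(0,2) = 3
Tile 15: (2,2)->(3,2) = 1
Tile 1: (2,3)->(0,0) = 5
Tile 5: (3,0)->(1,0) = 2
Tile 10: (3,1)->(2,1) = 1
Tile 7: (3,2)->(1,2) = 2
Sum: 1 + 2 + 3 + 1 + 3 + 3 + 3 + 2 + 2 + 3 + 1 + 5 + 2 + 1 + 2 = 34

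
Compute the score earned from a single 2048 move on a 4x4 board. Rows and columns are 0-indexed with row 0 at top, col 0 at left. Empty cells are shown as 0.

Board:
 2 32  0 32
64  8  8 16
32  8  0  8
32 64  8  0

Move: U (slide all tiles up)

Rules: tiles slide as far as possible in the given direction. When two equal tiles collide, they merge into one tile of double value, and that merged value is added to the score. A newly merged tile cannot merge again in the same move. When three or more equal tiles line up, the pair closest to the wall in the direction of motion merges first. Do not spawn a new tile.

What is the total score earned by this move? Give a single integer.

Answer: 96

Derivation:
Slide up:
col 0: [2, 64, 32, 32] -> [2, 64, 64, 0]  score +64 (running 64)
col 1: [32, 8, 8, 64] -> [32, 16, 64, 0]  score +16 (running 80)
col 2: [0, 8, 0, 8] -> [16, 0, 0, 0]  score +16 (running 96)
col 3: [32, 16, 8, 0] -> [32, 16, 8, 0]  score +0 (running 96)
Board after move:
 2 32 16 32
64 16  0 16
64 64  0  8
 0  0  0  0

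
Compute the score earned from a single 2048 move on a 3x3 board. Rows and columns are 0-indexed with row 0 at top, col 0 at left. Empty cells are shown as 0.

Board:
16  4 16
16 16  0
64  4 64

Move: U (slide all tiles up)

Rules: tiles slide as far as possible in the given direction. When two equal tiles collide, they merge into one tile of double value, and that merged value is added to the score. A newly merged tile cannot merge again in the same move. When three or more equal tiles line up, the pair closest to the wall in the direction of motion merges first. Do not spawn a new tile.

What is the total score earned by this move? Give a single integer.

Slide up:
col 0: [16, 16, 64] -> [32, 64, 0]  score +32 (running 32)
col 1: [4, 16, 4] -> [4, 16, 4]  score +0 (running 32)
col 2: [16, 0, 64] -> [16, 64, 0]  score +0 (running 32)
Board after move:
32  4 16
64 16 64
 0  4  0

Answer: 32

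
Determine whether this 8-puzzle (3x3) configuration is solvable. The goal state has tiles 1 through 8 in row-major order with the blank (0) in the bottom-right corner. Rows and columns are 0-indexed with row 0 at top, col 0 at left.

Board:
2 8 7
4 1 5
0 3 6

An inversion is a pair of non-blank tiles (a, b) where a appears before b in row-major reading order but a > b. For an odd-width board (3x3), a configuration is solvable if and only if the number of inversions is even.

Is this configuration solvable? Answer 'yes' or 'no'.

Inversions (pairs i<j in row-major order where tile[i] > tile[j] > 0): 15
15 is odd, so the puzzle is not solvable.

Answer: no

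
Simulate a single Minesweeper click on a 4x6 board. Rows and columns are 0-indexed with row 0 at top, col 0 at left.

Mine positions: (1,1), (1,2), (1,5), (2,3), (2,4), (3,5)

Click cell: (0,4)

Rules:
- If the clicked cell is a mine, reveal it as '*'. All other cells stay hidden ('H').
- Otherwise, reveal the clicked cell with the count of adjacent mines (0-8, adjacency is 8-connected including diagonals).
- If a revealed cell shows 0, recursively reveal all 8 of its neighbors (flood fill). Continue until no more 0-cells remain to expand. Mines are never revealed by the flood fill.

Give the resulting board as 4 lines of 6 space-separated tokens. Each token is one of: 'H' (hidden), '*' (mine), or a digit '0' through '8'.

H H H H 1 H
H H H H H H
H H H H H H
H H H H H H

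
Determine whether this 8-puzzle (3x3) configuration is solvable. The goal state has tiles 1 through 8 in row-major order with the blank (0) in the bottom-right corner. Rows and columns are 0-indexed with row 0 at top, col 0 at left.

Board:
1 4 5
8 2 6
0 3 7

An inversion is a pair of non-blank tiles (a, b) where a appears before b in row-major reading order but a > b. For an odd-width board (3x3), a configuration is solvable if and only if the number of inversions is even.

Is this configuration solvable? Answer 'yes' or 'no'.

Answer: no

Derivation:
Inversions (pairs i<j in row-major order where tile[i] > tile[j] > 0): 9
9 is odd, so the puzzle is not solvable.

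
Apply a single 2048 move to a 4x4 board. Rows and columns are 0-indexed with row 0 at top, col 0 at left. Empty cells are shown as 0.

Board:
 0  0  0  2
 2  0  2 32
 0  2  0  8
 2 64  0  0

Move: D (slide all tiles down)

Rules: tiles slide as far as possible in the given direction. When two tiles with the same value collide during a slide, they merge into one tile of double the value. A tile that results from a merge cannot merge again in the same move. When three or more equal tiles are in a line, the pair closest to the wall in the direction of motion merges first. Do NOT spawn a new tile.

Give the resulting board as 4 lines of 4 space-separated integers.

Slide down:
col 0: [0, 2, 0, 2] -> [0, 0, 0, 4]
col 1: [0, 0, 2, 64] -> [0, 0, 2, 64]
col 2: [0, 2, 0, 0] -> [0, 0, 0, 2]
col 3: [2, 32, 8, 0] -> [0, 2, 32, 8]

Answer:  0  0  0  0
 0  0  0  2
 0  2  0 32
 4 64  2  8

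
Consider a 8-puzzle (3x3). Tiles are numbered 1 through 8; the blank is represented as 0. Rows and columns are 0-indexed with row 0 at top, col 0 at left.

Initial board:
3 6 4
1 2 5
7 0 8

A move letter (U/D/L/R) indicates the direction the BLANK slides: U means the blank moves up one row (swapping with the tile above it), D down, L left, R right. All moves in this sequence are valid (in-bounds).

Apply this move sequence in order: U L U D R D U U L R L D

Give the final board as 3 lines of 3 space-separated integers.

After move 1 (U):
3 6 4
1 0 5
7 2 8

After move 2 (L):
3 6 4
0 1 5
7 2 8

After move 3 (U):
0 6 4
3 1 5
7 2 8

After move 4 (D):
3 6 4
0 1 5
7 2 8

After move 5 (R):
3 6 4
1 0 5
7 2 8

After move 6 (D):
3 6 4
1 2 5
7 0 8

After move 7 (U):
3 6 4
1 0 5
7 2 8

After move 8 (U):
3 0 4
1 6 5
7 2 8

After move 9 (L):
0 3 4
1 6 5
7 2 8

After move 10 (R):
3 0 4
1 6 5
7 2 8

After move 11 (L):
0 3 4
1 6 5
7 2 8

After move 12 (D):
1 3 4
0 6 5
7 2 8

Answer: 1 3 4
0 6 5
7 2 8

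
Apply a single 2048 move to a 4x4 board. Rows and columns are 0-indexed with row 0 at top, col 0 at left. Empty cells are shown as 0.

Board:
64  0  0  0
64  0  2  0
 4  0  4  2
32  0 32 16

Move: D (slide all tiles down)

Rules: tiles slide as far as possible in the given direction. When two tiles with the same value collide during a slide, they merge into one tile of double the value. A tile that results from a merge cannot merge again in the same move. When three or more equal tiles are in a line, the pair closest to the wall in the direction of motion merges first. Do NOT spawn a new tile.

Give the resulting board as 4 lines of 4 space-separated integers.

Slide down:
col 0: [64, 64, 4, 32] -> [0, 128, 4, 32]
col 1: [0, 0, 0, 0] -> [0, 0, 0, 0]
col 2: [0, 2, 4, 32] -> [0, 2, 4, 32]
col 3: [0, 0, 2, 16] -> [0, 0, 2, 16]

Answer:   0   0   0   0
128   0   2   0
  4   0   4   2
 32   0  32  16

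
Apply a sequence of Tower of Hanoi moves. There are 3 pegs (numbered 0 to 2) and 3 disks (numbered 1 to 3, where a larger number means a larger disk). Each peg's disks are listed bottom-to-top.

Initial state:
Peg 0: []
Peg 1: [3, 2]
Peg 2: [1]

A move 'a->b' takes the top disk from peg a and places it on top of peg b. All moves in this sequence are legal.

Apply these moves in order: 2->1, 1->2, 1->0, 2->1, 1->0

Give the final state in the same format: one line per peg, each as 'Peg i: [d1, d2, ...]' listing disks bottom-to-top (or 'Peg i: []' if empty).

After move 1 (2->1):
Peg 0: []
Peg 1: [3, 2, 1]
Peg 2: []

After move 2 (1->2):
Peg 0: []
Peg 1: [3, 2]
Peg 2: [1]

After move 3 (1->0):
Peg 0: [2]
Peg 1: [3]
Peg 2: [1]

After move 4 (2->1):
Peg 0: [2]
Peg 1: [3, 1]
Peg 2: []

After move 5 (1->0):
Peg 0: [2, 1]
Peg 1: [3]
Peg 2: []

Answer: Peg 0: [2, 1]
Peg 1: [3]
Peg 2: []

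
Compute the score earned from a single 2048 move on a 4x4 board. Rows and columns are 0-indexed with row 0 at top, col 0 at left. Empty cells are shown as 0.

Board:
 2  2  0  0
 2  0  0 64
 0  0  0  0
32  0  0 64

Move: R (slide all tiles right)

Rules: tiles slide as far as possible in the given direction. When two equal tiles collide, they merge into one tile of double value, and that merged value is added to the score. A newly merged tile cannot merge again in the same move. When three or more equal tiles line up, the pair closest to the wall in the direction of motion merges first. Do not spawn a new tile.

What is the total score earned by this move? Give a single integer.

Answer: 4

Derivation:
Slide right:
row 0: [2, 2, 0, 0] -> [0, 0, 0, 4]  score +4 (running 4)
row 1: [2, 0, 0, 64] -> [0, 0, 2, 64]  score +0 (running 4)
row 2: [0, 0, 0, 0] -> [0, 0, 0, 0]  score +0 (running 4)
row 3: [32, 0, 0, 64] -> [0, 0, 32, 64]  score +0 (running 4)
Board after move:
 0  0  0  4
 0  0  2 64
 0  0  0  0
 0  0 32 64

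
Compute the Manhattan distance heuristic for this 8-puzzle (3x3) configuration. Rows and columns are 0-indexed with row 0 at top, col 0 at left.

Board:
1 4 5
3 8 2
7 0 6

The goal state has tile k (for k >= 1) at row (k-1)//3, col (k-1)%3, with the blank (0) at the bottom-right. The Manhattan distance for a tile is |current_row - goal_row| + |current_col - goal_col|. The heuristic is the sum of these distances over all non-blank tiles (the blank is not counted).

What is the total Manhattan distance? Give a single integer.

Answer: 11

Derivation:
Tile 1: (0,0)->(0,0) = 0
Tile 4: (0,1)->(1,0) = 2
Tile 5: (0,2)->(1,1) = 2
Tile 3: (1,0)->(0,2) = 3
Tile 8: (1,1)->(2,1) = 1
Tile 2: (1,2)->(0,1) = 2
Tile 7: (2,0)->(2,0) = 0
Tile 6: (2,2)->(1,2) = 1
Sum: 0 + 2 + 2 + 3 + 1 + 2 + 0 + 1 = 11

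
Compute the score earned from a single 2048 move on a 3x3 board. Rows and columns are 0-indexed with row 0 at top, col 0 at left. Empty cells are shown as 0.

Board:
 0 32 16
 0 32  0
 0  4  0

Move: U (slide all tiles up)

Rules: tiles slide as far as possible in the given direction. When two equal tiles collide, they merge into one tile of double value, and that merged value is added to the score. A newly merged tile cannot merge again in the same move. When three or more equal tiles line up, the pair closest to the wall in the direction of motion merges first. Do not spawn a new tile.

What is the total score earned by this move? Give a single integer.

Answer: 64

Derivation:
Slide up:
col 0: [0, 0, 0] -> [0, 0, 0]  score +0 (running 0)
col 1: [32, 32, 4] -> [64, 4, 0]  score +64 (running 64)
col 2: [16, 0, 0] -> [16, 0, 0]  score +0 (running 64)
Board after move:
 0 64 16
 0  4  0
 0  0  0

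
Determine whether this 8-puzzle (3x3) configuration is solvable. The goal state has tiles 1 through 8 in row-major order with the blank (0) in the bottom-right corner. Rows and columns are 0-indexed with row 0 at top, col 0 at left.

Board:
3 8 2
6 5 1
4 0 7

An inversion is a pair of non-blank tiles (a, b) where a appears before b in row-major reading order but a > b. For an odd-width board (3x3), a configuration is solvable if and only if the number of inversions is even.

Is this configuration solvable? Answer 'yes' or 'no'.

Inversions (pairs i<j in row-major order where tile[i] > tile[j] > 0): 14
14 is even, so the puzzle is solvable.

Answer: yes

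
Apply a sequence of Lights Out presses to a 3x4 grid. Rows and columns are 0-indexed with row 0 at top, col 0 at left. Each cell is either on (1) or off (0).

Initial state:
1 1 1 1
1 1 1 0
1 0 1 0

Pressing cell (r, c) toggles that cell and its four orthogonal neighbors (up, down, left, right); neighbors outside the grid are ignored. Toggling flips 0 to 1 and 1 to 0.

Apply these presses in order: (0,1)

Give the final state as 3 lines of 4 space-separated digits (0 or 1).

After press 1 at (0,1):
0 0 0 1
1 0 1 0
1 0 1 0

Answer: 0 0 0 1
1 0 1 0
1 0 1 0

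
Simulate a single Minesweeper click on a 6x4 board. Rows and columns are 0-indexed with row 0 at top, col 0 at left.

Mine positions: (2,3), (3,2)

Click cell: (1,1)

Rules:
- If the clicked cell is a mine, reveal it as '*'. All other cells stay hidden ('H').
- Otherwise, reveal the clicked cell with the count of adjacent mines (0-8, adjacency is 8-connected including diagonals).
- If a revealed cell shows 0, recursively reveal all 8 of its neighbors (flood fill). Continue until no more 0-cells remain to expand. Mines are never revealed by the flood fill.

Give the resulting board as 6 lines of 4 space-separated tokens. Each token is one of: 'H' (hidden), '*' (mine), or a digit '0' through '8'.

0 0 0 0
0 0 1 1
0 1 2 H
0 1 H H
0 1 1 1
0 0 0 0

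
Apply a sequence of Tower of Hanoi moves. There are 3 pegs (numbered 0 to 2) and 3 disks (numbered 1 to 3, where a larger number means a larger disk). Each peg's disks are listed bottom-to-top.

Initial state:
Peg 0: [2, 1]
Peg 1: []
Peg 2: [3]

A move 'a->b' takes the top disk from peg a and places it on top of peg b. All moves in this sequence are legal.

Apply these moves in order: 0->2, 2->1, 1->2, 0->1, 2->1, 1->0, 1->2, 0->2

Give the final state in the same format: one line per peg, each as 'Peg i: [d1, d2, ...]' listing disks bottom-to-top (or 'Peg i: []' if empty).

After move 1 (0->2):
Peg 0: [2]
Peg 1: []
Peg 2: [3, 1]

After move 2 (2->1):
Peg 0: [2]
Peg 1: [1]
Peg 2: [3]

After move 3 (1->2):
Peg 0: [2]
Peg 1: []
Peg 2: [3, 1]

After move 4 (0->1):
Peg 0: []
Peg 1: [2]
Peg 2: [3, 1]

After move 5 (2->1):
Peg 0: []
Peg 1: [2, 1]
Peg 2: [3]

After move 6 (1->0):
Peg 0: [1]
Peg 1: [2]
Peg 2: [3]

After move 7 (1->2):
Peg 0: [1]
Peg 1: []
Peg 2: [3, 2]

After move 8 (0->2):
Peg 0: []
Peg 1: []
Peg 2: [3, 2, 1]

Answer: Peg 0: []
Peg 1: []
Peg 2: [3, 2, 1]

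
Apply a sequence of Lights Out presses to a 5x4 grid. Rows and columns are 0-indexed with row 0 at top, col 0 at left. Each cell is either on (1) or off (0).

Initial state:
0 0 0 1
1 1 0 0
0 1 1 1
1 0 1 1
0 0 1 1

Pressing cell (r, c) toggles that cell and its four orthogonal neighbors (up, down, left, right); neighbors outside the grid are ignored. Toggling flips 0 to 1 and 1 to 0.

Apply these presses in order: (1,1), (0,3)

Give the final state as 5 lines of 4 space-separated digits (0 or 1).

After press 1 at (1,1):
0 1 0 1
0 0 1 0
0 0 1 1
1 0 1 1
0 0 1 1

After press 2 at (0,3):
0 1 1 0
0 0 1 1
0 0 1 1
1 0 1 1
0 0 1 1

Answer: 0 1 1 0
0 0 1 1
0 0 1 1
1 0 1 1
0 0 1 1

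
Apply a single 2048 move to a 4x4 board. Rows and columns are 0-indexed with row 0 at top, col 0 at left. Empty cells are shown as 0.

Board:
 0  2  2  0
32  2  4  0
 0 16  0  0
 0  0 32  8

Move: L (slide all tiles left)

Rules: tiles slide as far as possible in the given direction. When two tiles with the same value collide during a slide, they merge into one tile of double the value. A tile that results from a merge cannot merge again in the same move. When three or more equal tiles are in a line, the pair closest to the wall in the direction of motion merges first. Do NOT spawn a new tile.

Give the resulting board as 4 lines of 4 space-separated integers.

Slide left:
row 0: [0, 2, 2, 0] -> [4, 0, 0, 0]
row 1: [32, 2, 4, 0] -> [32, 2, 4, 0]
row 2: [0, 16, 0, 0] -> [16, 0, 0, 0]
row 3: [0, 0, 32, 8] -> [32, 8, 0, 0]

Answer:  4  0  0  0
32  2  4  0
16  0  0  0
32  8  0  0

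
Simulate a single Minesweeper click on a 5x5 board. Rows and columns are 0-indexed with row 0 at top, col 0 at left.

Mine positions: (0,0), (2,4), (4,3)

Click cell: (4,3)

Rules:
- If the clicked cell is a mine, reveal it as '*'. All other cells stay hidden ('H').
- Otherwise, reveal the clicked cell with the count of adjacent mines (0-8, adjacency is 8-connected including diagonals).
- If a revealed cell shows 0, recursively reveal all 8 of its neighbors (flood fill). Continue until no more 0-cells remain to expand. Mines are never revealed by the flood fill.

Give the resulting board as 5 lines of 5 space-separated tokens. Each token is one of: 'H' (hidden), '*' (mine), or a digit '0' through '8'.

H H H H H
H H H H H
H H H H H
H H H H H
H H H * H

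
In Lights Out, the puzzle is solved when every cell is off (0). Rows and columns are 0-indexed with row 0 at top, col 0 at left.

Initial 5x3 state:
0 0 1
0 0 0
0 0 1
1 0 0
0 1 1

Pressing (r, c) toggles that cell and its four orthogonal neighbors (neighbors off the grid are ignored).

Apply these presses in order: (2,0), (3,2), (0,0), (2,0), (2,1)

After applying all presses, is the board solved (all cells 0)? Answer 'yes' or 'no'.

After press 1 at (2,0):
0 0 1
1 0 0
1 1 1
0 0 0
0 1 1

After press 2 at (3,2):
0 0 1
1 0 0
1 1 0
0 1 1
0 1 0

After press 3 at (0,0):
1 1 1
0 0 0
1 1 0
0 1 1
0 1 0

After press 4 at (2,0):
1 1 1
1 0 0
0 0 0
1 1 1
0 1 0

After press 5 at (2,1):
1 1 1
1 1 0
1 1 1
1 0 1
0 1 0

Lights still on: 11

Answer: no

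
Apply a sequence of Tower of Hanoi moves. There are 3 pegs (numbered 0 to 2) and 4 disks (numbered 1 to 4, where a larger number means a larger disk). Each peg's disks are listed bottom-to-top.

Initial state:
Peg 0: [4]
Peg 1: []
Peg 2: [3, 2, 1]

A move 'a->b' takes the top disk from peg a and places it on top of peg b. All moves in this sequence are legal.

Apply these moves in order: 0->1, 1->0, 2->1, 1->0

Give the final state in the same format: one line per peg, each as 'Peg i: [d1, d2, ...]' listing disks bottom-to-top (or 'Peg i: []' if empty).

After move 1 (0->1):
Peg 0: []
Peg 1: [4]
Peg 2: [3, 2, 1]

After move 2 (1->0):
Peg 0: [4]
Peg 1: []
Peg 2: [3, 2, 1]

After move 3 (2->1):
Peg 0: [4]
Peg 1: [1]
Peg 2: [3, 2]

After move 4 (1->0):
Peg 0: [4, 1]
Peg 1: []
Peg 2: [3, 2]

Answer: Peg 0: [4, 1]
Peg 1: []
Peg 2: [3, 2]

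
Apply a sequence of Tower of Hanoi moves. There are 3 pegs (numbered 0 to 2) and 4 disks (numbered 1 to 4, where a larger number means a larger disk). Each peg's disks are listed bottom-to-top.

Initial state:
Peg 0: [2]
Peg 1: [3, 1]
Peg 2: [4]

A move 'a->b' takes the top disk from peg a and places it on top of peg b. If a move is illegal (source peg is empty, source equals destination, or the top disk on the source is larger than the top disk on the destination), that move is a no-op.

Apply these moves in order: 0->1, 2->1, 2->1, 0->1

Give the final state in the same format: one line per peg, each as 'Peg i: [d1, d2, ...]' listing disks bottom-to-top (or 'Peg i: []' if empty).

Answer: Peg 0: [2]
Peg 1: [3, 1]
Peg 2: [4]

Derivation:
After move 1 (0->1):
Peg 0: [2]
Peg 1: [3, 1]
Peg 2: [4]

After move 2 (2->1):
Peg 0: [2]
Peg 1: [3, 1]
Peg 2: [4]

After move 3 (2->1):
Peg 0: [2]
Peg 1: [3, 1]
Peg 2: [4]

After move 4 (0->1):
Peg 0: [2]
Peg 1: [3, 1]
Peg 2: [4]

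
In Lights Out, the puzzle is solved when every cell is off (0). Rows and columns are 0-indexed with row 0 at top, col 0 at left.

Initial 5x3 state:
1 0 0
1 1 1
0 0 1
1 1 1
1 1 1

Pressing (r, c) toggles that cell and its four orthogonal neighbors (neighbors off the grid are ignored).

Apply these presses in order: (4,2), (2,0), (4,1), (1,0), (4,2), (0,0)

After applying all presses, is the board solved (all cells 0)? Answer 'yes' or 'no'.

After press 1 at (4,2):
1 0 0
1 1 1
0 0 1
1 1 0
1 0 0

After press 2 at (2,0):
1 0 0
0 1 1
1 1 1
0 1 0
1 0 0

After press 3 at (4,1):
1 0 0
0 1 1
1 1 1
0 0 0
0 1 1

After press 4 at (1,0):
0 0 0
1 0 1
0 1 1
0 0 0
0 1 1

After press 5 at (4,2):
0 0 0
1 0 1
0 1 1
0 0 1
0 0 0

After press 6 at (0,0):
1 1 0
0 0 1
0 1 1
0 0 1
0 0 0

Lights still on: 6

Answer: no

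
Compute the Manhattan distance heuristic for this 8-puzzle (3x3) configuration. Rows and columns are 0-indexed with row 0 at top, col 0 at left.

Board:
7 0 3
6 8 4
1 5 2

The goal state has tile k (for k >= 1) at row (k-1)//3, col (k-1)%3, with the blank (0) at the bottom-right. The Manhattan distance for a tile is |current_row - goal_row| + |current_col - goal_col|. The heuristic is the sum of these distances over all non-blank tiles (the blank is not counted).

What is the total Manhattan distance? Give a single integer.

Answer: 13

Derivation:
Tile 7: at (0,0), goal (2,0), distance |0-2|+|0-0| = 2
Tile 3: at (0,2), goal (0,2), distance |0-0|+|2-2| = 0
Tile 6: at (1,0), goal (1,2), distance |1-1|+|0-2| = 2
Tile 8: at (1,1), goal (2,1), distance |1-2|+|1-1| = 1
Tile 4: at (1,2), goal (1,0), distance |1-1|+|2-0| = 2
Tile 1: at (2,0), goal (0,0), distance |2-0|+|0-0| = 2
Tile 5: at (2,1), goal (1,1), distance |2-1|+|1-1| = 1
Tile 2: at (2,2), goal (0,1), distance |2-0|+|2-1| = 3
Sum: 2 + 0 + 2 + 1 + 2 + 2 + 1 + 3 = 13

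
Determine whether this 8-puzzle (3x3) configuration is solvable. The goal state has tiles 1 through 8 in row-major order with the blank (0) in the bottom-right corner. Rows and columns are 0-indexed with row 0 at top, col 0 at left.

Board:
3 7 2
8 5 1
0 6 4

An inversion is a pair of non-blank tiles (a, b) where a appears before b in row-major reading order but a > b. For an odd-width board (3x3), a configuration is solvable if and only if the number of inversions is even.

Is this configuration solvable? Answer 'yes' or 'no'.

Inversions (pairs i<j in row-major order where tile[i] > tile[j] > 0): 15
15 is odd, so the puzzle is not solvable.

Answer: no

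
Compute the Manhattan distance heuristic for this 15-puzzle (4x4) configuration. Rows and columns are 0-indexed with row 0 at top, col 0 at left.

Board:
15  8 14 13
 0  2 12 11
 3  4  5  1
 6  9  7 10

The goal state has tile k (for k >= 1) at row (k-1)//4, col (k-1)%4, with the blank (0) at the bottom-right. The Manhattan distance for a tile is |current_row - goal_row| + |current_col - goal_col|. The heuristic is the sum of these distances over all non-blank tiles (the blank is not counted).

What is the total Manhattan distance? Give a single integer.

Answer: 49

Derivation:
Tile 15: at (0,0), goal (3,2), distance |0-3|+|0-2| = 5
Tile 8: at (0,1), goal (1,3), distance |0-1|+|1-3| = 3
Tile 14: at (0,2), goal (3,1), distance |0-3|+|2-1| = 4
Tile 13: at (0,3), goal (3,0), distance |0-3|+|3-0| = 6
Tile 2: at (1,1), goal (0,1), distance |1-0|+|1-1| = 1
Tile 12: at (1,2), goal (2,3), distance |1-2|+|2-3| = 2
Tile 11: at (1,3), goal (2,2), distance |1-2|+|3-2| = 2
Tile 3: at (2,0), goal (0,2), distance |2-0|+|0-2| = 4
Tile 4: at (2,1), goal (0,3), distance |2-0|+|1-3| = 4
Tile 5: at (2,2), goal (1,0), distance |2-1|+|2-0| = 3
Tile 1: at (2,3), goal (0,0), distance |2-0|+|3-0| = 5
Tile 6: at (3,0), goal (1,1), distance |3-1|+|0-1| = 3
Tile 9: at (3,1), goal (2,0), distance |3-2|+|1-0| = 2
Tile 7: at (3,2), goal (1,2), distance |3-1|+|2-2| = 2
Tile 10: at (3,3), goal (2,1), distance |3-2|+|3-1| = 3
Sum: 5 + 3 + 4 + 6 + 1 + 2 + 2 + 4 + 4 + 3 + 5 + 3 + 2 + 2 + 3 = 49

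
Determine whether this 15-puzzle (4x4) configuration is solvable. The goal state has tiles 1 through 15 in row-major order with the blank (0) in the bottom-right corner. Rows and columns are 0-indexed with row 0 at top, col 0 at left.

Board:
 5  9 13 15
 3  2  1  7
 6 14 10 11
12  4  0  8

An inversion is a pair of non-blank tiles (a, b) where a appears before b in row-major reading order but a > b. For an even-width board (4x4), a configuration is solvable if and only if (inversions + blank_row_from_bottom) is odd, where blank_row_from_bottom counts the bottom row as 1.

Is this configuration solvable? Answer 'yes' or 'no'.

Inversions: 49
Blank is in row 3 (0-indexed from top), which is row 1 counting from the bottom (bottom = 1).
49 + 1 = 50, which is even, so the puzzle is not solvable.

Answer: no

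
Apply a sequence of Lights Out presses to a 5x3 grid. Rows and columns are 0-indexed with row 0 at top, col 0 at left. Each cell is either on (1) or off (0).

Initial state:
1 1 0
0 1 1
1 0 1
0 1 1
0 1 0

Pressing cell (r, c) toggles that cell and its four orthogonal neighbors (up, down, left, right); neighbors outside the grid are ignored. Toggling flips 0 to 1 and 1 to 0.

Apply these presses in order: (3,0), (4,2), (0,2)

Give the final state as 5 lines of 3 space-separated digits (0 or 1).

After press 1 at (3,0):
1 1 0
0 1 1
0 0 1
1 0 1
1 1 0

After press 2 at (4,2):
1 1 0
0 1 1
0 0 1
1 0 0
1 0 1

After press 3 at (0,2):
1 0 1
0 1 0
0 0 1
1 0 0
1 0 1

Answer: 1 0 1
0 1 0
0 0 1
1 0 0
1 0 1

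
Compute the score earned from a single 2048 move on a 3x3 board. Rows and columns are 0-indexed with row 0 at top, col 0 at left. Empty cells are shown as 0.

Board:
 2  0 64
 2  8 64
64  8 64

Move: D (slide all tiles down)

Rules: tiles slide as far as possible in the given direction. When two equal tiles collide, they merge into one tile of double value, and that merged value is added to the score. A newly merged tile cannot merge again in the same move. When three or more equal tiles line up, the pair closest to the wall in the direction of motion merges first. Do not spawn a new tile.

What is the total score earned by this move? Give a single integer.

Answer: 148

Derivation:
Slide down:
col 0: [2, 2, 64] -> [0, 4, 64]  score +4 (running 4)
col 1: [0, 8, 8] -> [0, 0, 16]  score +16 (running 20)
col 2: [64, 64, 64] -> [0, 64, 128]  score +128 (running 148)
Board after move:
  0   0   0
  4   0  64
 64  16 128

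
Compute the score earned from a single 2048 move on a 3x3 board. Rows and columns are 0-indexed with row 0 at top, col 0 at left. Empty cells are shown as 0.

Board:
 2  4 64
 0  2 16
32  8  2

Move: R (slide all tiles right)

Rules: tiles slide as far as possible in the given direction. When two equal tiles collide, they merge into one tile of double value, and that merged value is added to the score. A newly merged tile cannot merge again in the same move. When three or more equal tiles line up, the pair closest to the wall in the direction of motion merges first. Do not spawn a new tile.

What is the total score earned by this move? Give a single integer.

Slide right:
row 0: [2, 4, 64] -> [2, 4, 64]  score +0 (running 0)
row 1: [0, 2, 16] -> [0, 2, 16]  score +0 (running 0)
row 2: [32, 8, 2] -> [32, 8, 2]  score +0 (running 0)
Board after move:
 2  4 64
 0  2 16
32  8  2

Answer: 0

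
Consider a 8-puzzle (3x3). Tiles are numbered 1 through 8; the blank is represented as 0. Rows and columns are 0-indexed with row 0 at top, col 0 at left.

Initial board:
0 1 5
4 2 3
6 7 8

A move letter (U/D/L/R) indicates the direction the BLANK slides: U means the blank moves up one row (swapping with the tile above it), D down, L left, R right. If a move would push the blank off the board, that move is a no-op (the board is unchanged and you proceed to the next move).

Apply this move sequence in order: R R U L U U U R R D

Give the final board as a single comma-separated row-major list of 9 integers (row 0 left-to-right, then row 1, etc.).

After move 1 (R):
1 0 5
4 2 3
6 7 8

After move 2 (R):
1 5 0
4 2 3
6 7 8

After move 3 (U):
1 5 0
4 2 3
6 7 8

After move 4 (L):
1 0 5
4 2 3
6 7 8

After move 5 (U):
1 0 5
4 2 3
6 7 8

After move 6 (U):
1 0 5
4 2 3
6 7 8

After move 7 (U):
1 0 5
4 2 3
6 7 8

After move 8 (R):
1 5 0
4 2 3
6 7 8

After move 9 (R):
1 5 0
4 2 3
6 7 8

After move 10 (D):
1 5 3
4 2 0
6 7 8

Answer: 1, 5, 3, 4, 2, 0, 6, 7, 8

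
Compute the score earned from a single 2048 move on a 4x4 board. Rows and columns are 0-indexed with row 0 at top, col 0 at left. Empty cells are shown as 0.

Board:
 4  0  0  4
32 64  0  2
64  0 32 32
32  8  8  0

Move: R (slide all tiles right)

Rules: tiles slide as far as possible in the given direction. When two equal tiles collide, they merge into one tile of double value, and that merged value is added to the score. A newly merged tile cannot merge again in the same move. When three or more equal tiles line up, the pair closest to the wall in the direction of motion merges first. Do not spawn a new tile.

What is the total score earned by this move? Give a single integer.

Slide right:
row 0: [4, 0, 0, 4] -> [0, 0, 0, 8]  score +8 (running 8)
row 1: [32, 64, 0, 2] -> [0, 32, 64, 2]  score +0 (running 8)
row 2: [64, 0, 32, 32] -> [0, 0, 64, 64]  score +64 (running 72)
row 3: [32, 8, 8, 0] -> [0, 0, 32, 16]  score +16 (running 88)
Board after move:
 0  0  0  8
 0 32 64  2
 0  0 64 64
 0  0 32 16

Answer: 88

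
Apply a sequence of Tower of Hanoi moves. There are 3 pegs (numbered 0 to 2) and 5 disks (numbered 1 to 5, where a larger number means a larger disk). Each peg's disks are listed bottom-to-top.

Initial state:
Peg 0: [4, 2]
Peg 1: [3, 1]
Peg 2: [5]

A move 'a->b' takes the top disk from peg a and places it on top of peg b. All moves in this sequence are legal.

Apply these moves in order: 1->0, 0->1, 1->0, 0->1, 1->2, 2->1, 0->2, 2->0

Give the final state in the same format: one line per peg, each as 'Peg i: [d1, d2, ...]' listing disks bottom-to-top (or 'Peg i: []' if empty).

Answer: Peg 0: [4, 2]
Peg 1: [3, 1]
Peg 2: [5]

Derivation:
After move 1 (1->0):
Peg 0: [4, 2, 1]
Peg 1: [3]
Peg 2: [5]

After move 2 (0->1):
Peg 0: [4, 2]
Peg 1: [3, 1]
Peg 2: [5]

After move 3 (1->0):
Peg 0: [4, 2, 1]
Peg 1: [3]
Peg 2: [5]

After move 4 (0->1):
Peg 0: [4, 2]
Peg 1: [3, 1]
Peg 2: [5]

After move 5 (1->2):
Peg 0: [4, 2]
Peg 1: [3]
Peg 2: [5, 1]

After move 6 (2->1):
Peg 0: [4, 2]
Peg 1: [3, 1]
Peg 2: [5]

After move 7 (0->2):
Peg 0: [4]
Peg 1: [3, 1]
Peg 2: [5, 2]

After move 8 (2->0):
Peg 0: [4, 2]
Peg 1: [3, 1]
Peg 2: [5]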